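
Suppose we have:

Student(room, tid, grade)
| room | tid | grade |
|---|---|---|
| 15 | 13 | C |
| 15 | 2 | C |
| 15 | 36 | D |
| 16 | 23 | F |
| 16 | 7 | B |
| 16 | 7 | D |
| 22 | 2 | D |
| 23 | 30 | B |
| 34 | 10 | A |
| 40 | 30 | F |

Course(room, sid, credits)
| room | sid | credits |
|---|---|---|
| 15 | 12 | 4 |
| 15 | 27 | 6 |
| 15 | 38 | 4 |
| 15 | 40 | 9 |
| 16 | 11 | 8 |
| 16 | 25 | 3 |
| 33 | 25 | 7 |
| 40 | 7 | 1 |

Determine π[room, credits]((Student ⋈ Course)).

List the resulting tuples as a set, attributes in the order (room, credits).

{(15, 4), (15, 6), (15, 9), (16, 3), (16, 8), (40, 1)}

Student ⋈ Course (natural join on room): {(15, 13, C, 12, 4), (15, 13, C, 27, 6), (15, 13, C, 38, 4), (15, 13, C, 40, 9), (15, 2, C, 12, 4), (15, 2, C, 27, 6), (15, 2, C, 38, 4), (15, 2, C, 40, 9), (15, 36, D, 12, 4), (15, 36, D, 27, 6), (15, 36, D, 38, 4), (15, 36, D, 40, 9), (16, 23, F, 11, 8), (16, 23, F, 25, 3), (16, 7, B, 11, 8), (16, 7, B, 25, 3), (16, 7, D, 11, 8), (16, 7, D, 25, 3), (40, 30, F, 7, 1)}
Projecting to room, credits (13 duplicate(s) eliminated): {(15, 4), (15, 6), (15, 9), (16, 3), (16, 8), (40, 1)}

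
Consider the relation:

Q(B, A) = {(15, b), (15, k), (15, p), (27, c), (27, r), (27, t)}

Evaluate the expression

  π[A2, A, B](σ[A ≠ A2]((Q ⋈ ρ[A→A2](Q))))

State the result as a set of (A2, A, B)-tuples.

{(b, k, 15), (b, p, 15), (c, r, 27), (c, t, 27), (k, b, 15), (k, p, 15), (p, b, 15), (p, k, 15), (r, c, 27), (r, t, 27), (t, c, 27), (t, r, 27)}

ρ[A→A2]: schema becomes (B, A2); tuples unchanged.
Natural join on B: {(15, b, b), (15, b, k), (15, b, p), (15, k, b), (15, k, k), (15, k, p), (15, p, b), (15, p, k), (15, p, p), (27, c, c), (27, c, r), (27, c, t), (27, r, c), (27, r, r), (27, r, t), (27, t, c), (27, t, r), (27, t, t)}
σ[A ≠ A2]: keep tuples satisfying A ≠ A2 → {(15, b, k), (15, b, p), (15, k, b), (15, k, p), (15, p, b), (15, p, k), (27, c, r), (27, c, t), (27, r, c), (27, r, t), (27, t, c), (27, t, r)}
Keep only column(s) A2, A, B: {(b, k, 15), (b, p, 15), (c, r, 27), (c, t, 27), (k, b, 15), (k, p, 15), (p, b, 15), (p, k, 15), (r, c, 27), (r, t, 27), (t, c, 27), (t, r, 27)}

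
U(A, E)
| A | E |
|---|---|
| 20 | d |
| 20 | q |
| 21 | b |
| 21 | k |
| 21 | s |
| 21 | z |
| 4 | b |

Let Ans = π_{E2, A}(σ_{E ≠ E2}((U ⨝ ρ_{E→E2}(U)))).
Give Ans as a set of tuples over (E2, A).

{(b, 21), (d, 20), (k, 21), (q, 20), (s, 21), (z, 21)}

ρ[E→E2]: schema becomes (A, E2); tuples unchanged.
U ⋈ ρ_{E→E2}(U) (natural join on A): {(20, d, d), (20, d, q), (20, q, d), (20, q, q), (21, b, b), (21, b, k), (21, b, s), (21, b, z), (21, k, b), (21, k, k), (21, k, s), (21, k, z), (21, s, b), (21, s, k), (21, s, s), (21, s, z), (21, z, b), (21, z, k), (21, z, s), (21, z, z), (4, b, b)}
σ[E ≠ E2]: keep tuples satisfying E ≠ E2 → {(20, d, q), (20, q, d), (21, b, k), (21, b, s), (21, b, z), (21, k, b), (21, k, s), (21, k, z), (21, s, b), (21, s, k), (21, s, z), (21, z, b), (21, z, k), (21, z, s)}
Projecting to E2, A (8 duplicate(s) eliminated): {(b, 21), (d, 20), (k, 21), (q, 20), (s, 21), (z, 21)}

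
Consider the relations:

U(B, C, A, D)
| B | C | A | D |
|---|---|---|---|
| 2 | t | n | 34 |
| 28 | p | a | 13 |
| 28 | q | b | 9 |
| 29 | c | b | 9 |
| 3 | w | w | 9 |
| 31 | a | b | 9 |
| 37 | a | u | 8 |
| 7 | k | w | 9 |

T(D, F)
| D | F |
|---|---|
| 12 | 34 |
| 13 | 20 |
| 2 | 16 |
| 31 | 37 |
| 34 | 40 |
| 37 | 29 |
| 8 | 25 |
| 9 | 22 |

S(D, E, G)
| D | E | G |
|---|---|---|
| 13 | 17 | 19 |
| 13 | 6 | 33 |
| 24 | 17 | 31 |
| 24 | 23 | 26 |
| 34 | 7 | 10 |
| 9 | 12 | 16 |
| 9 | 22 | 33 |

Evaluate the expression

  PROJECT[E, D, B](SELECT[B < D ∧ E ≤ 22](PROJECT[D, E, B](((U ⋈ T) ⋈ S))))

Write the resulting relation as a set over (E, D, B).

U ⋈ T (natural join on D): {(2, t, n, 34, 40), (28, p, a, 13, 20), (28, q, b, 9, 22), (29, c, b, 9, 22), (3, w, w, 9, 22), (31, a, b, 9, 22), (37, a, u, 8, 25), (7, k, w, 9, 22)}
(U ⋈ T) ⋈ S (natural join on D): {(2, t, n, 34, 40, 7, 10), (28, p, a, 13, 20, 17, 19), (28, p, a, 13, 20, 6, 33), (28, q, b, 9, 22, 12, 16), (28, q, b, 9, 22, 22, 33), (29, c, b, 9, 22, 12, 16), (29, c, b, 9, 22, 22, 33), (3, w, w, 9, 22, 12, 16), (3, w, w, 9, 22, 22, 33), (31, a, b, 9, 22, 12, 16), (31, a, b, 9, 22, 22, 33), (7, k, w, 9, 22, 12, 16), (7, k, w, 9, 22, 22, 33)}
Projecting to D, E, B: {(13, 17, 28), (13, 6, 28), (34, 7, 2), (9, 12, 28), (9, 12, 29), (9, 12, 3), (9, 12, 31), (9, 12, 7), (9, 22, 28), (9, 22, 29), (9, 22, 3), (9, 22, 31), (9, 22, 7)}
σ[B < D ∧ E ≤ 22]: keep tuples satisfying B < D ∧ E ≤ 22 → {(34, 7, 2), (9, 12, 3), (9, 12, 7), (9, 22, 3), (9, 22, 7)}
Projecting to E, D, B: {(12, 9, 3), (12, 9, 7), (22, 9, 3), (22, 9, 7), (7, 34, 2)}

{(12, 9, 3), (12, 9, 7), (22, 9, 3), (22, 9, 7), (7, 34, 2)}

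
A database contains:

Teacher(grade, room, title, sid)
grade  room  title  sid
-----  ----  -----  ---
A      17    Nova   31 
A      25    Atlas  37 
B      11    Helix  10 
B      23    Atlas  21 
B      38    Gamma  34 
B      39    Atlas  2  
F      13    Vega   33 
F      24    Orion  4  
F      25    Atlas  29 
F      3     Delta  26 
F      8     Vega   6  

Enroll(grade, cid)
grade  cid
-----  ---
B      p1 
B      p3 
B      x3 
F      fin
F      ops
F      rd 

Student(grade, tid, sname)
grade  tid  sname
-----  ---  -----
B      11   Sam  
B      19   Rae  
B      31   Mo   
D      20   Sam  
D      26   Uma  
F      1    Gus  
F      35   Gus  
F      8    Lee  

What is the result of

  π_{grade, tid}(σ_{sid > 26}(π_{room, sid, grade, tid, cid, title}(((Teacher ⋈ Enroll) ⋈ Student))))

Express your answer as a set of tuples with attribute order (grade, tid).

{(B, 11), (B, 19), (B, 31), (F, 1), (F, 35), (F, 8)}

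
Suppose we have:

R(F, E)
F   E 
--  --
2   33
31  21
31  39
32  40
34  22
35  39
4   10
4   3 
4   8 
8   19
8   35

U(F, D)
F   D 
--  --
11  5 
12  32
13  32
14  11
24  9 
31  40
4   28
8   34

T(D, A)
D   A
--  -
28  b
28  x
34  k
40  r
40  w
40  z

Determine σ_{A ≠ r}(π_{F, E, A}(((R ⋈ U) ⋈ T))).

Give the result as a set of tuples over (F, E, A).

{(31, 21, w), (31, 21, z), (31, 39, w), (31, 39, z), (4, 10, b), (4, 10, x), (4, 3, b), (4, 3, x), (4, 8, b), (4, 8, x), (8, 19, k), (8, 35, k)}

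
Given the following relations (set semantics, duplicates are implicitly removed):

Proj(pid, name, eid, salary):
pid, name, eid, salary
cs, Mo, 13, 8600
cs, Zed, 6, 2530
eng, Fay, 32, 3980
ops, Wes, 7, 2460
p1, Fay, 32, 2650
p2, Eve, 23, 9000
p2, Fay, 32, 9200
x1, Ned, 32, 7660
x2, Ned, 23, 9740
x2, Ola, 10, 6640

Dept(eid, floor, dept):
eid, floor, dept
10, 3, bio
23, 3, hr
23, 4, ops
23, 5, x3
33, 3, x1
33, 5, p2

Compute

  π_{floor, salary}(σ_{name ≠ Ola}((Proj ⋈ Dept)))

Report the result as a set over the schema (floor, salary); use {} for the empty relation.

{(3, 9000), (3, 9740), (4, 9000), (4, 9740), (5, 9000), (5, 9740)}

Joining Proj and Dept on eid yields {(p2, Eve, 23, 9000, 3, hr), (p2, Eve, 23, 9000, 4, ops), (p2, Eve, 23, 9000, 5, x3), (x2, Ned, 23, 9740, 3, hr), (x2, Ned, 23, 9740, 4, ops), (x2, Ned, 23, 9740, 5, x3), (x2, Ola, 10, 6640, 3, bio)}.
σ[name ≠ Ola]: keep tuples satisfying name ≠ Ola → {(p2, Eve, 23, 9000, 3, hr), (p2, Eve, 23, 9000, 4, ops), (p2, Eve, 23, 9000, 5, x3), (x2, Ned, 23, 9740, 3, hr), (x2, Ned, 23, 9740, 4, ops), (x2, Ned, 23, 9740, 5, x3)}
π[floor, salary]: project onto (floor, salary) → {(3, 9000), (3, 9740), (4, 9000), (4, 9740), (5, 9000), (5, 9740)}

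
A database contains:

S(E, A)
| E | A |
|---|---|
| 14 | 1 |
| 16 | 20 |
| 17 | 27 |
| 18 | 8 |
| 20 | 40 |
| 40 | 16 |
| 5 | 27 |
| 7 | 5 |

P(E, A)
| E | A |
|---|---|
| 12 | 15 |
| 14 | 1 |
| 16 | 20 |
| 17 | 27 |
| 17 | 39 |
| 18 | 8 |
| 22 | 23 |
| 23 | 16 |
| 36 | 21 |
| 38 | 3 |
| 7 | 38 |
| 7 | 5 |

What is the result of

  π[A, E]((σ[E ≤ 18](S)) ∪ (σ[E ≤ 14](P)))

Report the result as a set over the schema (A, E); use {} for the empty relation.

Filtering on E ≤ 18 leaves {(14, 1), (16, 20), (17, 27), (18, 8), (5, 27), (7, 5)}.
Filtering on E ≤ 14 leaves {(12, 15), (14, 1), (7, 38), (7, 5)}.
Set union of the two operands is {(12, 15), (14, 1), (16, 20), (17, 27), (18, 8), (5, 27), (7, 38), (7, 5)}.
Keep only column(s) A, E: {(1, 14), (15, 12), (20, 16), (27, 17), (27, 5), (38, 7), (5, 7), (8, 18)}

{(1, 14), (15, 12), (20, 16), (27, 17), (27, 5), (38, 7), (5, 7), (8, 18)}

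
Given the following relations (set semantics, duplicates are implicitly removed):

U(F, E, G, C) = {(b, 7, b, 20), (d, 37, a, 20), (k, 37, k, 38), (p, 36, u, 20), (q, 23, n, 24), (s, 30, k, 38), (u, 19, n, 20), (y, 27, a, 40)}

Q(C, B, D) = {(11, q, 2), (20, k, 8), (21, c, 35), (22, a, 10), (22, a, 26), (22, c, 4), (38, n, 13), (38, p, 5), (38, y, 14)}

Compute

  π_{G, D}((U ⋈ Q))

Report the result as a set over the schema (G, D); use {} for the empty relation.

Natural join on C: {(b, 7, b, 20, k, 8), (d, 37, a, 20, k, 8), (k, 37, k, 38, n, 13), (k, 37, k, 38, p, 5), (k, 37, k, 38, y, 14), (p, 36, u, 20, k, 8), (s, 30, k, 38, n, 13), (s, 30, k, 38, p, 5), (s, 30, k, 38, y, 14), (u, 19, n, 20, k, 8)}
π_{G, D} gives {(a, 8), (b, 8), (k, 13), (k, 14), (k, 5), (n, 8), (u, 8)} (3 duplicate(s) eliminated).

{(a, 8), (b, 8), (k, 13), (k, 14), (k, 5), (n, 8), (u, 8)}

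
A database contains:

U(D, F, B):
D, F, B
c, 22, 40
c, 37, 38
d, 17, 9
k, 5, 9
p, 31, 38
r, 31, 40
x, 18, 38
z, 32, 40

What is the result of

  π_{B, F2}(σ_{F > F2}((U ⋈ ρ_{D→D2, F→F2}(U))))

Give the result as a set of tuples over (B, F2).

ρ[D→D2, F→F2]: schema becomes (D2, F2, B); tuples unchanged.
Natural join on B: {(c, 22, 40, c, 22), (c, 22, 40, r, 31), (c, 22, 40, z, 32), (c, 37, 38, c, 37), (c, 37, 38, p, 31), (c, 37, 38, x, 18), (d, 17, 9, d, 17), (d, 17, 9, k, 5), (k, 5, 9, d, 17), (k, 5, 9, k, 5), (p, 31, 38, c, 37), (p, 31, 38, p, 31), (p, 31, 38, x, 18), (r, 31, 40, c, 22), (r, 31, 40, r, 31), (r, 31, 40, z, 32), (x, 18, 38, c, 37), (x, 18, 38, p, 31), (x, 18, 38, x, 18), (z, 32, 40, c, 22), (z, 32, 40, r, 31), (z, 32, 40, z, 32)}
σ[F > F2]: keep tuples satisfying F > F2 → {(c, 37, 38, p, 31), (c, 37, 38, x, 18), (d, 17, 9, k, 5), (p, 31, 38, x, 18), (r, 31, 40, c, 22), (z, 32, 40, c, 22), (z, 32, 40, r, 31)}
π_{B, F2} gives {(38, 18), (38, 31), (40, 22), (40, 31), (9, 5)} (2 duplicate(s) eliminated).

{(38, 18), (38, 31), (40, 22), (40, 31), (9, 5)}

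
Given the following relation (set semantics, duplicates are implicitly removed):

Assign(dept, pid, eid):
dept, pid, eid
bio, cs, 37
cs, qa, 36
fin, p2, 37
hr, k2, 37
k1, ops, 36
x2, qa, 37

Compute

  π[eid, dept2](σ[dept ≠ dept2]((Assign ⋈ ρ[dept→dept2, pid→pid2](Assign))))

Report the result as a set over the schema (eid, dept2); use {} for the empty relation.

ρ[dept→dept2, pid→pid2]: schema becomes (dept2, pid2, eid); tuples unchanged.
Joining Assign and ρ[dept→dept2, pid→pid2](Assign) on eid yields {(bio, cs, 37, bio, cs), (bio, cs, 37, fin, p2), (bio, cs, 37, hr, k2), (bio, cs, 37, x2, qa), (cs, qa, 36, cs, qa), (cs, qa, 36, k1, ops), (fin, p2, 37, bio, cs), (fin, p2, 37, fin, p2), (fin, p2, 37, hr, k2), (fin, p2, 37, x2, qa), (hr, k2, 37, bio, cs), (hr, k2, 37, fin, p2), (hr, k2, 37, hr, k2), (hr, k2, 37, x2, qa), (k1, ops, 36, cs, qa), (k1, ops, 36, k1, ops), (x2, qa, 37, bio, cs), (x2, qa, 37, fin, p2), (x2, qa, 37, hr, k2), (x2, qa, 37, x2, qa)}.
σ[dept ≠ dept2]: keep tuples satisfying dept ≠ dept2 → {(bio, cs, 37, fin, p2), (bio, cs, 37, hr, k2), (bio, cs, 37, x2, qa), (cs, qa, 36, k1, ops), (fin, p2, 37, bio, cs), (fin, p2, 37, hr, k2), (fin, p2, 37, x2, qa), (hr, k2, 37, bio, cs), (hr, k2, 37, fin, p2), (hr, k2, 37, x2, qa), (k1, ops, 36, cs, qa), (x2, qa, 37, bio, cs), (x2, qa, 37, fin, p2), (x2, qa, 37, hr, k2)}
Projecting to eid, dept2 (8 duplicate(s) eliminated): {(36, cs), (36, k1), (37, bio), (37, fin), (37, hr), (37, x2)}

{(36, cs), (36, k1), (37, bio), (37, fin), (37, hr), (37, x2)}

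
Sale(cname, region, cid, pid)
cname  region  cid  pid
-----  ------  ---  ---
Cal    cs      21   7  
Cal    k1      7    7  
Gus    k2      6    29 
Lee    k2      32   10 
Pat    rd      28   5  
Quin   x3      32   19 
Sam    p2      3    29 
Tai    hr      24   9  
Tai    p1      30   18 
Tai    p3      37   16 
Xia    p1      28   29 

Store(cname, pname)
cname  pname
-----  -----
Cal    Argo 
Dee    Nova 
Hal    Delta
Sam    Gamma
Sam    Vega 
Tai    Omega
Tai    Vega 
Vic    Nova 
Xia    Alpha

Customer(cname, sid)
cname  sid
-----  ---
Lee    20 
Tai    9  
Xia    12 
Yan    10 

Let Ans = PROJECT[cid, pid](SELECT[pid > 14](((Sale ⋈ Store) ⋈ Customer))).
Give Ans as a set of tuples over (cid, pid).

Joining Sale and Store on cname yields {(Cal, cs, 21, 7, Argo), (Cal, k1, 7, 7, Argo), (Sam, p2, 3, 29, Gamma), (Sam, p2, 3, 29, Vega), (Tai, hr, 24, 9, Omega), (Tai, hr, 24, 9, Vega), (Tai, p1, 30, 18, Omega), (Tai, p1, 30, 18, Vega), (Tai, p3, 37, 16, Omega), (Tai, p3, 37, 16, Vega), (Xia, p1, 28, 29, Alpha)}.
Joining (Sale ⋈ Store) and Customer on cname yields {(Tai, hr, 24, 9, Omega, 9), (Tai, hr, 24, 9, Vega, 9), (Tai, p1, 30, 18, Omega, 9), (Tai, p1, 30, 18, Vega, 9), (Tai, p3, 37, 16, Omega, 9), (Tai, p3, 37, 16, Vega, 9), (Xia, p1, 28, 29, Alpha, 12)}.
Filtering on pid > 14 leaves {(Tai, p1, 30, 18, Omega, 9), (Tai, p1, 30, 18, Vega, 9), (Tai, p3, 37, 16, Omega, 9), (Tai, p3, 37, 16, Vega, 9), (Xia, p1, 28, 29, Alpha, 12)}.
Keep only column(s) cid, pid (2 duplicate(s) eliminated): {(28, 29), (30, 18), (37, 16)}

{(28, 29), (30, 18), (37, 16)}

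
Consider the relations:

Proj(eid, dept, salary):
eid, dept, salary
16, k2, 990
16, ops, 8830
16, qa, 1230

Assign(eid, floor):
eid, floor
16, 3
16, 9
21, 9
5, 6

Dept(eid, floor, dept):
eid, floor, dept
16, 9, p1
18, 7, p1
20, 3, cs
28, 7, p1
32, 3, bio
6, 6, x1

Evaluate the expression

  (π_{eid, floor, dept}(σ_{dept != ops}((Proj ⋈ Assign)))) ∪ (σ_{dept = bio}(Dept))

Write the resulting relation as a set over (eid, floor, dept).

Joining Proj and Assign on eid yields {(16, k2, 990, 3), (16, k2, 990, 9), (16, ops, 8830, 3), (16, ops, 8830, 9), (16, qa, 1230, 3), (16, qa, 1230, 9)}.
Filtering on dept != ops leaves {(16, k2, 990, 3), (16, k2, 990, 9), (16, qa, 1230, 3), (16, qa, 1230, 9)}.
π_{eid, floor, dept} gives {(16, 3, k2), (16, 3, qa), (16, 9, k2), (16, 9, qa)}.
Filtering on dept = bio leaves {(32, 3, bio)}.
Taking the union: {(16, 3, k2), (16, 3, qa), (16, 9, k2), (16, 9, qa), (32, 3, bio)}

{(16, 3, k2), (16, 3, qa), (16, 9, k2), (16, 9, qa), (32, 3, bio)}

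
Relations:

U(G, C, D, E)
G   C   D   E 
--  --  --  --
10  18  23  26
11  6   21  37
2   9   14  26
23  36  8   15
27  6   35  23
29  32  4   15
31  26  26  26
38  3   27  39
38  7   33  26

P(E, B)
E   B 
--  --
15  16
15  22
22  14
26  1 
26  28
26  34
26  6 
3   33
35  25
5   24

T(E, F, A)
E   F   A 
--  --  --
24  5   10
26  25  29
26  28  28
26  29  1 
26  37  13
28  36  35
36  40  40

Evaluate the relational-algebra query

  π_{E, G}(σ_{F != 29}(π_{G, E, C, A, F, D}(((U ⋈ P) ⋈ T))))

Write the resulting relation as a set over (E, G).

Joining U and P on E yields {(10, 18, 23, 26, 1), (10, 18, 23, 26, 28), (10, 18, 23, 26, 34), (10, 18, 23, 26, 6), (2, 9, 14, 26, 1), (2, 9, 14, 26, 28), (2, 9, 14, 26, 34), (2, 9, 14, 26, 6), (23, 36, 8, 15, 16), (23, 36, 8, 15, 22), (29, 32, 4, 15, 16), (29, 32, 4, 15, 22), (31, 26, 26, 26, 1), (31, 26, 26, 26, 28), (31, 26, 26, 26, 34), (31, 26, 26, 26, 6), (38, 7, 33, 26, 1), (38, 7, 33, 26, 28), (38, 7, 33, 26, 34), (38, 7, 33, 26, 6)}.
Joining (U ⋈ P) and T on E yields {(10, 18, 23, 26, 1, 25, 29), (10, 18, 23, 26, 1, 28, 28), (10, 18, 23, 26, 1, 29, 1), (10, 18, 23, 26, 1, 37, 13), (10, 18, 23, 26, 28, 25, 29), (10, 18, 23, 26, 28, 28, 28), (10, 18, 23, 26, 28, 29, 1), (10, 18, 23, 26, 28, 37, 13), (10, 18, 23, 26, 34, 25, 29), (10, 18, 23, 26, 34, 28, 28), (10, 18, 23, 26, 34, 29, 1), (10, 18, 23, 26, 34, 37, 13), (10, 18, 23, 26, 6, 25, 29), (10, 18, 23, 26, 6, 28, 28), (10, 18, 23, 26, 6, 29, 1), (10, 18, 23, 26, 6, 37, 13), (2, 9, 14, 26, 1, 25, 29), (2, 9, 14, 26, 1, 28, 28), (2, 9, 14, 26, 1, 29, 1), (2, 9, 14, 26, 1, 37, 13), (2, 9, 14, 26, 28, 25, 29), (2, 9, 14, 26, 28, 28, 28), (2, 9, 14, 26, 28, 29, 1), (2, 9, 14, 26, 28, 37, 13), (2, 9, 14, 26, 34, 25, 29), (2, 9, 14, 26, 34, 28, 28), (2, 9, 14, 26, 34, 29, 1), (2, 9, 14, 26, 34, 37, 13), (2, 9, 14, 26, 6, 25, 29), (2, 9, 14, 26, 6, 28, 28), (2, 9, 14, 26, 6, 29, 1), (2, 9, 14, 26, 6, 37, 13), (31, 26, 26, 26, 1, 25, 29), (31, 26, 26, 26, 1, 28, 28), (31, 26, 26, 26, 1, 29, 1), (31, 26, 26, 26, 1, 37, 13), (31, 26, 26, 26, 28, 25, 29), (31, 26, 26, 26, 28, 28, 28), (31, 26, 26, 26, 28, 29, 1), (31, 26, 26, 26, 28, 37, 13), (31, 26, 26, 26, 34, 25, 29), (31, 26, 26, 26, 34, 28, 28), (31, 26, 26, 26, 34, 29, 1), (31, 26, 26, 26, 34, 37, 13), (31, 26, 26, 26, 6, 25, 29), (31, 26, 26, 26, 6, 28, 28), (31, 26, 26, 26, 6, 29, 1), (31, 26, 26, 26, 6, 37, 13), (38, 7, 33, 26, 1, 25, 29), (38, 7, 33, 26, 1, 28, 28), (38, 7, 33, 26, 1, 29, 1), (38, 7, 33, 26, 1, 37, 13), (38, 7, 33, 26, 28, 25, 29), (38, 7, 33, 26, 28, 28, 28), (38, 7, 33, 26, 28, 29, 1), (38, 7, 33, 26, 28, 37, 13), (38, 7, 33, 26, 34, 25, 29), (38, 7, 33, 26, 34, 28, 28), (38, 7, 33, 26, 34, 29, 1), (38, 7, 33, 26, 34, 37, 13), (38, 7, 33, 26, 6, 25, 29), (38, 7, 33, 26, 6, 28, 28), (38, 7, 33, 26, 6, 29, 1), (38, 7, 33, 26, 6, 37, 13)}.
Projecting to G, E, C, A, F, D (48 duplicate(s) eliminated): {(10, 26, 18, 1, 29, 23), (10, 26, 18, 13, 37, 23), (10, 26, 18, 28, 28, 23), (10, 26, 18, 29, 25, 23), (2, 26, 9, 1, 29, 14), (2, 26, 9, 13, 37, 14), (2, 26, 9, 28, 28, 14), (2, 26, 9, 29, 25, 14), (31, 26, 26, 1, 29, 26), (31, 26, 26, 13, 37, 26), (31, 26, 26, 28, 28, 26), (31, 26, 26, 29, 25, 26), (38, 26, 7, 1, 29, 33), (38, 26, 7, 13, 37, 33), (38, 26, 7, 28, 28, 33), (38, 26, 7, 29, 25, 33)}
Selection F != 29: {(10, 26, 18, 13, 37, 23), (10, 26, 18, 28, 28, 23), (10, 26, 18, 29, 25, 23), (2, 26, 9, 13, 37, 14), (2, 26, 9, 28, 28, 14), (2, 26, 9, 29, 25, 14), (31, 26, 26, 13, 37, 26), (31, 26, 26, 28, 28, 26), (31, 26, 26, 29, 25, 26), (38, 26, 7, 13, 37, 33), (38, 26, 7, 28, 28, 33), (38, 26, 7, 29, 25, 33)}
Projecting to E, G (8 duplicate(s) eliminated): {(26, 10), (26, 2), (26, 31), (26, 38)}

{(26, 10), (26, 2), (26, 31), (26, 38)}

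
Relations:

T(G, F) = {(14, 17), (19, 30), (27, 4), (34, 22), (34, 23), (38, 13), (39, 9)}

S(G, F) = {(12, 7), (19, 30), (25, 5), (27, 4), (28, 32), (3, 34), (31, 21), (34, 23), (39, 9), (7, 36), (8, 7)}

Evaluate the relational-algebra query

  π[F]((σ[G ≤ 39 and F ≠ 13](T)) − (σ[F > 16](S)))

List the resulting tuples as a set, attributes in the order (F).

{17, 22, 4, 9}

Apply σ_{G ≤ 39 and F ≠ 13}; surviving tuples: {(14, 17), (19, 30), (27, 4), (34, 22), (34, 23), (39, 9)}
Apply σ_{F > 16}; surviving tuples: {(19, 30), (28, 32), (3, 34), (31, 21), (34, 23), (7, 36)}
Taking the difference: {(14, 17), (27, 4), (34, 22), (39, 9)}
Projecting to F: {17, 22, 4, 9}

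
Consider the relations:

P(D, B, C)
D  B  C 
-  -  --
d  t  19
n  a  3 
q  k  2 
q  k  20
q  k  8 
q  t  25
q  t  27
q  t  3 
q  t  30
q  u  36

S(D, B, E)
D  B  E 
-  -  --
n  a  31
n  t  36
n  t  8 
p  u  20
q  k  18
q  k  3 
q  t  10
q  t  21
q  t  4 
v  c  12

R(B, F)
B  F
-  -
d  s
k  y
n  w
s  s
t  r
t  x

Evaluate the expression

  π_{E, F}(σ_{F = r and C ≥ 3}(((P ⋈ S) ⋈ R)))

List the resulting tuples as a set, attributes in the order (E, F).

{(10, r), (21, r), (4, r)}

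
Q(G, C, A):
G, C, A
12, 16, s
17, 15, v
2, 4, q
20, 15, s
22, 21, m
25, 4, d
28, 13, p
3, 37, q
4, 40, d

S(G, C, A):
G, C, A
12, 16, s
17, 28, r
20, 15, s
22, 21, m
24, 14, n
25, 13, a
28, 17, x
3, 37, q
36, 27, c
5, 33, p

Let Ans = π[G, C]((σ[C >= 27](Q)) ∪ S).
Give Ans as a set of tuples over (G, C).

{(12, 16), (17, 28), (20, 15), (22, 21), (24, 14), (25, 13), (28, 17), (3, 37), (36, 27), (4, 40), (5, 33)}

Filtering on C >= 27 leaves {(3, 37, q), (4, 40, d)}.
Set union of the two operands is {(12, 16, s), (17, 28, r), (20, 15, s), (22, 21, m), (24, 14, n), (25, 13, a), (28, 17, x), (3, 37, q), (36, 27, c), (4, 40, d), (5, 33, p)}.
Keep only column(s) G, C: {(12, 16), (17, 28), (20, 15), (22, 21), (24, 14), (25, 13), (28, 17), (3, 37), (36, 27), (4, 40), (5, 33)}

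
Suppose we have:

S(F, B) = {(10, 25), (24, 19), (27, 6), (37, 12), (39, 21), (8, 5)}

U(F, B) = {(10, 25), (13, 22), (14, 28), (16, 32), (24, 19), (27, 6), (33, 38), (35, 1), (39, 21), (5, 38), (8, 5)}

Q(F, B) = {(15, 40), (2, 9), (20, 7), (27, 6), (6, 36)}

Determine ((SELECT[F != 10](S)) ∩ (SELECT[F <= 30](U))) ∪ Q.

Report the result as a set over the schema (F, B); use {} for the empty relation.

{(15, 40), (2, 9), (20, 7), (24, 19), (27, 6), (6, 36), (8, 5)}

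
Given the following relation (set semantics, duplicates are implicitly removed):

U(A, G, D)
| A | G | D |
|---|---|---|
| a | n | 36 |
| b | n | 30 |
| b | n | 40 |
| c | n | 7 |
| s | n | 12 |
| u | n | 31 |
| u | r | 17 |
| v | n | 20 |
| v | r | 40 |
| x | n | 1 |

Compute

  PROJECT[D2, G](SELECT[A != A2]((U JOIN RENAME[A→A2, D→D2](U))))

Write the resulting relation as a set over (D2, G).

ρ[A→A2, D→D2]: schema becomes (A2, G, D2); tuples unchanged.
Joining U and RENAME[A→A2, D→D2](U) on G yields {(a, n, 36, a, 36), (a, n, 36, b, 30), (a, n, 36, b, 40), (a, n, 36, c, 7), (a, n, 36, s, 12), (a, n, 36, u, 31), (a, n, 36, v, 20), (a, n, 36, x, 1), (b, n, 30, a, 36), (b, n, 30, b, 30), (b, n, 30, b, 40), (b, n, 30, c, 7), (b, n, 30, s, 12), (b, n, 30, u, 31), (b, n, 30, v, 20), (b, n, 30, x, 1), (b, n, 40, a, 36), (b, n, 40, b, 30), (b, n, 40, b, 40), (b, n, 40, c, 7), (b, n, 40, s, 12), (b, n, 40, u, 31), (b, n, 40, v, 20), (b, n, 40, x, 1), (c, n, 7, a, 36), (c, n, 7, b, 30), (c, n, 7, b, 40), (c, n, 7, c, 7), (c, n, 7, s, 12), (c, n, 7, u, 31), (c, n, 7, v, 20), (c, n, 7, x, 1), (s, n, 12, a, 36), (s, n, 12, b, 30), (s, n, 12, b, 40), (s, n, 12, c, 7), (s, n, 12, s, 12), (s, n, 12, u, 31), (s, n, 12, v, 20), (s, n, 12, x, 1), (u, n, 31, a, 36), (u, n, 31, b, 30), (u, n, 31, b, 40), (u, n, 31, c, 7), (u, n, 31, s, 12), (u, n, 31, u, 31), (u, n, 31, v, 20), (u, n, 31, x, 1), (u, r, 17, u, 17), (u, r, 17, v, 40), (v, n, 20, a, 36), (v, n, 20, b, 30), (v, n, 20, b, 40), (v, n, 20, c, 7), (v, n, 20, s, 12), (v, n, 20, u, 31), (v, n, 20, v, 20), (v, n, 20, x, 1), (v, r, 40, u, 17), (v, r, 40, v, 40), (x, n, 1, a, 36), (x, n, 1, b, 30), (x, n, 1, b, 40), (x, n, 1, c, 7), (x, n, 1, s, 12), (x, n, 1, u, 31), (x, n, 1, v, 20), (x, n, 1, x, 1)}.
Filtering on A != A2 leaves {(a, n, 36, b, 30), (a, n, 36, b, 40), (a, n, 36, c, 7), (a, n, 36, s, 12), (a, n, 36, u, 31), (a, n, 36, v, 20), (a, n, 36, x, 1), (b, n, 30, a, 36), (b, n, 30, c, 7), (b, n, 30, s, 12), (b, n, 30, u, 31), (b, n, 30, v, 20), (b, n, 30, x, 1), (b, n, 40, a, 36), (b, n, 40, c, 7), (b, n, 40, s, 12), (b, n, 40, u, 31), (b, n, 40, v, 20), (b, n, 40, x, 1), (c, n, 7, a, 36), (c, n, 7, b, 30), (c, n, 7, b, 40), (c, n, 7, s, 12), (c, n, 7, u, 31), (c, n, 7, v, 20), (c, n, 7, x, 1), (s, n, 12, a, 36), (s, n, 12, b, 30), (s, n, 12, b, 40), (s, n, 12, c, 7), (s, n, 12, u, 31), (s, n, 12, v, 20), (s, n, 12, x, 1), (u, n, 31, a, 36), (u, n, 31, b, 30), (u, n, 31, b, 40), (u, n, 31, c, 7), (u, n, 31, s, 12), (u, n, 31, v, 20), (u, n, 31, x, 1), (u, r, 17, v, 40), (v, n, 20, a, 36), (v, n, 20, b, 30), (v, n, 20, b, 40), (v, n, 20, c, 7), (v, n, 20, s, 12), (v, n, 20, u, 31), (v, n, 20, x, 1), (v, r, 40, u, 17), (x, n, 1, a, 36), (x, n, 1, b, 30), (x, n, 1, b, 40), (x, n, 1, c, 7), (x, n, 1, s, 12), (x, n, 1, u, 31), (x, n, 1, v, 20)}.
π_{D2, G} gives {(1, n), (12, n), (17, r), (20, n), (30, n), (31, n), (36, n), (40, n), (40, r), (7, n)} (46 duplicate(s) eliminated).

{(1, n), (12, n), (17, r), (20, n), (30, n), (31, n), (36, n), (40, n), (40, r), (7, n)}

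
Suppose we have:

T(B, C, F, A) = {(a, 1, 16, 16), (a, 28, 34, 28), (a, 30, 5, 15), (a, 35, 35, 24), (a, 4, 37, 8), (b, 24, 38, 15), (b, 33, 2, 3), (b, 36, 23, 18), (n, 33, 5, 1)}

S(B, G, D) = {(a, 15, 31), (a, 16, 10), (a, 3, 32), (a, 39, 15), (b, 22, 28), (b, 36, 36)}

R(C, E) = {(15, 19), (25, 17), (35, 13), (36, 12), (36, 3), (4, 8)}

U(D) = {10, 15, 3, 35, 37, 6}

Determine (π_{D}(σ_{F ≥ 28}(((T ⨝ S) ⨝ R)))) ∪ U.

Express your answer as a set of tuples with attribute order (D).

T ⋈ S (natural join on B): {(a, 1, 16, 16, 15, 31), (a, 1, 16, 16, 16, 10), (a, 1, 16, 16, 3, 32), (a, 1, 16, 16, 39, 15), (a, 28, 34, 28, 15, 31), (a, 28, 34, 28, 16, 10), (a, 28, 34, 28, 3, 32), (a, 28, 34, 28, 39, 15), (a, 30, 5, 15, 15, 31), (a, 30, 5, 15, 16, 10), (a, 30, 5, 15, 3, 32), (a, 30, 5, 15, 39, 15), (a, 35, 35, 24, 15, 31), (a, 35, 35, 24, 16, 10), (a, 35, 35, 24, 3, 32), (a, 35, 35, 24, 39, 15), (a, 4, 37, 8, 15, 31), (a, 4, 37, 8, 16, 10), (a, 4, 37, 8, 3, 32), (a, 4, 37, 8, 39, 15), (b, 24, 38, 15, 22, 28), (b, 24, 38, 15, 36, 36), (b, 33, 2, 3, 22, 28), (b, 33, 2, 3, 36, 36), (b, 36, 23, 18, 22, 28), (b, 36, 23, 18, 36, 36)}
(T ⨝ S) ⋈ R (natural join on C): {(a, 35, 35, 24, 15, 31, 13), (a, 35, 35, 24, 16, 10, 13), (a, 35, 35, 24, 3, 32, 13), (a, 35, 35, 24, 39, 15, 13), (a, 4, 37, 8, 15, 31, 8), (a, 4, 37, 8, 16, 10, 8), (a, 4, 37, 8, 3, 32, 8), (a, 4, 37, 8, 39, 15, 8), (b, 36, 23, 18, 22, 28, 12), (b, 36, 23, 18, 22, 28, 3), (b, 36, 23, 18, 36, 36, 12), (b, 36, 23, 18, 36, 36, 3)}
Apply σ_{F ≥ 28}; surviving tuples: {(a, 35, 35, 24, 15, 31, 13), (a, 35, 35, 24, 16, 10, 13), (a, 35, 35, 24, 3, 32, 13), (a, 35, 35, 24, 39, 15, 13), (a, 4, 37, 8, 15, 31, 8), (a, 4, 37, 8, 16, 10, 8), (a, 4, 37, 8, 3, 32, 8), (a, 4, 37, 8, 39, 15, 8)}
π[D]: project onto (D) (4 duplicate(s) eliminated) → {10, 15, 31, 32}
Taking the union: {10, 15, 3, 31, 32, 35, 37, 6}

{10, 15, 3, 31, 32, 35, 37, 6}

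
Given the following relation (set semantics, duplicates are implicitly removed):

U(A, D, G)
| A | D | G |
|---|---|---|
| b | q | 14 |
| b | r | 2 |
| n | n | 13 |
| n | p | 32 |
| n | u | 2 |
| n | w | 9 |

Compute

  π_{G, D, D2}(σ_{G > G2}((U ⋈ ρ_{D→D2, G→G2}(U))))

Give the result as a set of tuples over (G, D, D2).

ρ[D→D2, G→G2]: schema becomes (A, D2, G2); tuples unchanged.
U ⋈ ρ_{D→D2, G→G2}(U) (natural join on A): {(b, q, 14, q, 14), (b, q, 14, r, 2), (b, r, 2, q, 14), (b, r, 2, r, 2), (n, n, 13, n, 13), (n, n, 13, p, 32), (n, n, 13, u, 2), (n, n, 13, w, 9), (n, p, 32, n, 13), (n, p, 32, p, 32), (n, p, 32, u, 2), (n, p, 32, w, 9), (n, u, 2, n, 13), (n, u, 2, p, 32), (n, u, 2, u, 2), (n, u, 2, w, 9), (n, w, 9, n, 13), (n, w, 9, p, 32), (n, w, 9, u, 2), (n, w, 9, w, 9)}
Apply σ_{G > G2}; surviving tuples: {(b, q, 14, r, 2), (n, n, 13, u, 2), (n, n, 13, w, 9), (n, p, 32, n, 13), (n, p, 32, u, 2), (n, p, 32, w, 9), (n, w, 9, u, 2)}
Keep only column(s) G, D, D2: {(13, n, u), (13, n, w), (14, q, r), (32, p, n), (32, p, u), (32, p, w), (9, w, u)}

{(13, n, u), (13, n, w), (14, q, r), (32, p, n), (32, p, u), (32, p, w), (9, w, u)}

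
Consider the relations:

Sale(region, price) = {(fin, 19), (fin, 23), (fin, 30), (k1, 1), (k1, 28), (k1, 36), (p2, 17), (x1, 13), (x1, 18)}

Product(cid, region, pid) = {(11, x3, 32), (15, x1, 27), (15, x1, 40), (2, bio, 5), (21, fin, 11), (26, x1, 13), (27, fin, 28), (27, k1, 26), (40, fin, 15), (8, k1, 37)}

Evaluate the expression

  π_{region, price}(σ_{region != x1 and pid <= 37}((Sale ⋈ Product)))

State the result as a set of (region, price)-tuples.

{(fin, 19), (fin, 23), (fin, 30), (k1, 1), (k1, 28), (k1, 36)}

Natural join on region: {(fin, 19, 21, 11), (fin, 19, 27, 28), (fin, 19, 40, 15), (fin, 23, 21, 11), (fin, 23, 27, 28), (fin, 23, 40, 15), (fin, 30, 21, 11), (fin, 30, 27, 28), (fin, 30, 40, 15), (k1, 1, 27, 26), (k1, 1, 8, 37), (k1, 28, 27, 26), (k1, 28, 8, 37), (k1, 36, 27, 26), (k1, 36, 8, 37), (x1, 13, 15, 27), (x1, 13, 15, 40), (x1, 13, 26, 13), (x1, 18, 15, 27), (x1, 18, 15, 40), (x1, 18, 26, 13)}
Filtering on region != x1 and pid <= 37 leaves {(fin, 19, 21, 11), (fin, 19, 27, 28), (fin, 19, 40, 15), (fin, 23, 21, 11), (fin, 23, 27, 28), (fin, 23, 40, 15), (fin, 30, 21, 11), (fin, 30, 27, 28), (fin, 30, 40, 15), (k1, 1, 27, 26), (k1, 1, 8, 37), (k1, 28, 27, 26), (k1, 28, 8, 37), (k1, 36, 27, 26), (k1, 36, 8, 37)}.
π[region, price]: project onto (region, price) (9 duplicate(s) eliminated) → {(fin, 19), (fin, 23), (fin, 30), (k1, 1), (k1, 28), (k1, 36)}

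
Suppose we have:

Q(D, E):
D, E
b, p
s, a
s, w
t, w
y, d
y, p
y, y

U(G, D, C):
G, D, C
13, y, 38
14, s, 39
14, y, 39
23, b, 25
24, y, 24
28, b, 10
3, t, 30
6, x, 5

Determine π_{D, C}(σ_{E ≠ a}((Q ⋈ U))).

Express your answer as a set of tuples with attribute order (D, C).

{(b, 10), (b, 25), (s, 39), (t, 30), (y, 24), (y, 38), (y, 39)}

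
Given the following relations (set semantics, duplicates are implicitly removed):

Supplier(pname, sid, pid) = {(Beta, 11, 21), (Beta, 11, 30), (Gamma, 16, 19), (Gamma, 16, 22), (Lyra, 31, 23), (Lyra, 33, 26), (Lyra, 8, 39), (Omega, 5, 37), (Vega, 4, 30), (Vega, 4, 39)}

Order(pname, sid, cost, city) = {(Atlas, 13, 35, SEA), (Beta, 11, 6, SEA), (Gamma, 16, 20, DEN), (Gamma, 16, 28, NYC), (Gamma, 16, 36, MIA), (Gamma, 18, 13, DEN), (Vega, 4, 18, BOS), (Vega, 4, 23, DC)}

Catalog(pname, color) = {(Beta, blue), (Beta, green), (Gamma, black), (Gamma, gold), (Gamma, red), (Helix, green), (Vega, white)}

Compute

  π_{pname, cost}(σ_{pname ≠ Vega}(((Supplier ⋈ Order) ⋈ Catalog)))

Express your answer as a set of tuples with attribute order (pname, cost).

{(Beta, 6), (Gamma, 20), (Gamma, 28), (Gamma, 36)}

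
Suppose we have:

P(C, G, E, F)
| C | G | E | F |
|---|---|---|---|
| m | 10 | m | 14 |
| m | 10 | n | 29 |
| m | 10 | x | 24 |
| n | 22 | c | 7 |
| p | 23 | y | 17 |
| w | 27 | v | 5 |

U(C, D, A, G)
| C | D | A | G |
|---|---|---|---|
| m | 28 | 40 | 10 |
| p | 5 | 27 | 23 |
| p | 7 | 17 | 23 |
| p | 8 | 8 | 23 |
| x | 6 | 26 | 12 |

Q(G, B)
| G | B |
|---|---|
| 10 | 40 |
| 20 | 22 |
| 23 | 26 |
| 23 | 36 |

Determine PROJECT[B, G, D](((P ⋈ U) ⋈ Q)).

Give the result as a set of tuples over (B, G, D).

{(26, 23, 5), (26, 23, 7), (26, 23, 8), (36, 23, 5), (36, 23, 7), (36, 23, 8), (40, 10, 28)}

Natural join on C, G: {(m, 10, m, 14, 28, 40), (m, 10, n, 29, 28, 40), (m, 10, x, 24, 28, 40), (p, 23, y, 17, 5, 27), (p, 23, y, 17, 7, 17), (p, 23, y, 17, 8, 8)}
Natural join on G: {(m, 10, m, 14, 28, 40, 40), (m, 10, n, 29, 28, 40, 40), (m, 10, x, 24, 28, 40, 40), (p, 23, y, 17, 5, 27, 26), (p, 23, y, 17, 5, 27, 36), (p, 23, y, 17, 7, 17, 26), (p, 23, y, 17, 7, 17, 36), (p, 23, y, 17, 8, 8, 26), (p, 23, y, 17, 8, 8, 36)}
π[B, G, D]: project onto (B, G, D) (2 duplicate(s) eliminated) → {(26, 23, 5), (26, 23, 7), (26, 23, 8), (36, 23, 5), (36, 23, 7), (36, 23, 8), (40, 10, 28)}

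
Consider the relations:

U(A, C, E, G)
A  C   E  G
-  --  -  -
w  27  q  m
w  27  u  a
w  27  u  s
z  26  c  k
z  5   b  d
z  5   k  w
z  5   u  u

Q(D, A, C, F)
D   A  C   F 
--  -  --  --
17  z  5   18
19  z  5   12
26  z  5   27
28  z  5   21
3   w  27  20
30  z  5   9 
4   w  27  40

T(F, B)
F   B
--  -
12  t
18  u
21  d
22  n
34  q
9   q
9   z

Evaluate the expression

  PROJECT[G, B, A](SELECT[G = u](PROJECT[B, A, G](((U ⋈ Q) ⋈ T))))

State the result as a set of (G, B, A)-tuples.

Joining U and Q on A, C yields {(w, 27, q, m, 3, 20), (w, 27, q, m, 4, 40), (w, 27, u, a, 3, 20), (w, 27, u, a, 4, 40), (w, 27, u, s, 3, 20), (w, 27, u, s, 4, 40), (z, 5, b, d, 17, 18), (z, 5, b, d, 19, 12), (z, 5, b, d, 26, 27), (z, 5, b, d, 28, 21), (z, 5, b, d, 30, 9), (z, 5, k, w, 17, 18), (z, 5, k, w, 19, 12), (z, 5, k, w, 26, 27), (z, 5, k, w, 28, 21), (z, 5, k, w, 30, 9), (z, 5, u, u, 17, 18), (z, 5, u, u, 19, 12), (z, 5, u, u, 26, 27), (z, 5, u, u, 28, 21), (z, 5, u, u, 30, 9)}.
Joining (U ⋈ Q) and T on F yields {(z, 5, b, d, 17, 18, u), (z, 5, b, d, 19, 12, t), (z, 5, b, d, 28, 21, d), (z, 5, b, d, 30, 9, q), (z, 5, b, d, 30, 9, z), (z, 5, k, w, 17, 18, u), (z, 5, k, w, 19, 12, t), (z, 5, k, w, 28, 21, d), (z, 5, k, w, 30, 9, q), (z, 5, k, w, 30, 9, z), (z, 5, u, u, 17, 18, u), (z, 5, u, u, 19, 12, t), (z, 5, u, u, 28, 21, d), (z, 5, u, u, 30, 9, q), (z, 5, u, u, 30, 9, z)}.
π_{B, A, G} gives {(d, z, d), (d, z, u), (d, z, w), (q, z, d), (q, z, u), (q, z, w), (t, z, d), (t, z, u), (t, z, w), (u, z, d), (u, z, u), (u, z, w), (z, z, d), (z, z, u), (z, z, w)}.
Selection G = u: {(d, z, u), (q, z, u), (t, z, u), (u, z, u), (z, z, u)}
π_{G, B, A} gives {(u, d, z), (u, q, z), (u, t, z), (u, u, z), (u, z, z)}.

{(u, d, z), (u, q, z), (u, t, z), (u, u, z), (u, z, z)}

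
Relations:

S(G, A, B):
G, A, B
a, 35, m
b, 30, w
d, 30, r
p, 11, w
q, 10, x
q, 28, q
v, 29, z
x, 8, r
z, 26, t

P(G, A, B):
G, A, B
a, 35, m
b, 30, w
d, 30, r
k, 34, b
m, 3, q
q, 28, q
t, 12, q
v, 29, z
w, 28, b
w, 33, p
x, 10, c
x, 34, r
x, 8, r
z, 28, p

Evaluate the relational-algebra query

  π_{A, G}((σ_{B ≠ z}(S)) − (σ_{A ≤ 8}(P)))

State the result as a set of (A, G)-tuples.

σ[B ≠ z]: keep tuples satisfying B ≠ z → {(a, 35, m), (b, 30, w), (d, 30, r), (p, 11, w), (q, 10, x), (q, 28, q), (x, 8, r), (z, 26, t)}
σ[A ≤ 8]: keep tuples satisfying A ≤ 8 → {(m, 3, q), (x, 8, r)}
Difference: {(a, 35, m), (b, 30, w), (d, 30, r), (p, 11, w), (q, 10, x), (q, 28, q), (x, 8, r), (z, 26, t)} with {(m, 3, q), (x, 8, r)} → {(a, 35, m), (b, 30, w), (d, 30, r), (p, 11, w), (q, 10, x), (q, 28, q), (z, 26, t)}
Projecting to A, G: {(10, q), (11, p), (26, z), (28, q), (30, b), (30, d), (35, a)}

{(10, q), (11, p), (26, z), (28, q), (30, b), (30, d), (35, a)}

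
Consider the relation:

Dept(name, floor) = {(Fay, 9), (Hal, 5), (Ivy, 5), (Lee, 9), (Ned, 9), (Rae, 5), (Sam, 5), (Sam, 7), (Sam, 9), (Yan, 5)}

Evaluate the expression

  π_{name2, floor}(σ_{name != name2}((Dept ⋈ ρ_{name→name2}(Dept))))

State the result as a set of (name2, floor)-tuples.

{(Fay, 9), (Hal, 5), (Ivy, 5), (Lee, 9), (Ned, 9), (Rae, 5), (Sam, 5), (Sam, 9), (Yan, 5)}

ρ[name→name2]: schema becomes (name2, floor); tuples unchanged.
Joining Dept and ρ_{name→name2}(Dept) on floor yields {(Fay, 9, Fay), (Fay, 9, Lee), (Fay, 9, Ned), (Fay, 9, Sam), (Hal, 5, Hal), (Hal, 5, Ivy), (Hal, 5, Rae), (Hal, 5, Sam), (Hal, 5, Yan), (Ivy, 5, Hal), (Ivy, 5, Ivy), (Ivy, 5, Rae), (Ivy, 5, Sam), (Ivy, 5, Yan), (Lee, 9, Fay), (Lee, 9, Lee), (Lee, 9, Ned), (Lee, 9, Sam), (Ned, 9, Fay), (Ned, 9, Lee), (Ned, 9, Ned), (Ned, 9, Sam), (Rae, 5, Hal), (Rae, 5, Ivy), (Rae, 5, Rae), (Rae, 5, Sam), (Rae, 5, Yan), (Sam, 5, Hal), (Sam, 5, Ivy), (Sam, 5, Rae), (Sam, 5, Sam), (Sam, 5, Yan), (Sam, 7, Sam), (Sam, 9, Fay), (Sam, 9, Lee), (Sam, 9, Ned), (Sam, 9, Sam), (Yan, 5, Hal), (Yan, 5, Ivy), (Yan, 5, Rae), (Yan, 5, Sam), (Yan, 5, Yan)}.
Apply σ_{name != name2}; surviving tuples: {(Fay, 9, Lee), (Fay, 9, Ned), (Fay, 9, Sam), (Hal, 5, Ivy), (Hal, 5, Rae), (Hal, 5, Sam), (Hal, 5, Yan), (Ivy, 5, Hal), (Ivy, 5, Rae), (Ivy, 5, Sam), (Ivy, 5, Yan), (Lee, 9, Fay), (Lee, 9, Ned), (Lee, 9, Sam), (Ned, 9, Fay), (Ned, 9, Lee), (Ned, 9, Sam), (Rae, 5, Hal), (Rae, 5, Ivy), (Rae, 5, Sam), (Rae, 5, Yan), (Sam, 5, Hal), (Sam, 5, Ivy), (Sam, 5, Rae), (Sam, 5, Yan), (Sam, 9, Fay), (Sam, 9, Lee), (Sam, 9, Ned), (Yan, 5, Hal), (Yan, 5, Ivy), (Yan, 5, Rae), (Yan, 5, Sam)}
π_{name2, floor} gives {(Fay, 9), (Hal, 5), (Ivy, 5), (Lee, 9), (Ned, 9), (Rae, 5), (Sam, 5), (Sam, 9), (Yan, 5)} (23 duplicate(s) eliminated).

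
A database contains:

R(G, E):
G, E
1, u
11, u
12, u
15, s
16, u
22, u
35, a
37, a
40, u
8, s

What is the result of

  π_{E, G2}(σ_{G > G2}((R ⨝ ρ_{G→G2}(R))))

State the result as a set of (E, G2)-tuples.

{(a, 35), (s, 8), (u, 1), (u, 11), (u, 12), (u, 16), (u, 22)}

ρ[G→G2]: schema becomes (G2, E); tuples unchanged.
Natural join on E: {(1, u, 1), (1, u, 11), (1, u, 12), (1, u, 16), (1, u, 22), (1, u, 40), (11, u, 1), (11, u, 11), (11, u, 12), (11, u, 16), (11, u, 22), (11, u, 40), (12, u, 1), (12, u, 11), (12, u, 12), (12, u, 16), (12, u, 22), (12, u, 40), (15, s, 15), (15, s, 8), (16, u, 1), (16, u, 11), (16, u, 12), (16, u, 16), (16, u, 22), (16, u, 40), (22, u, 1), (22, u, 11), (22, u, 12), (22, u, 16), (22, u, 22), (22, u, 40), (35, a, 35), (35, a, 37), (37, a, 35), (37, a, 37), (40, u, 1), (40, u, 11), (40, u, 12), (40, u, 16), (40, u, 22), (40, u, 40), (8, s, 15), (8, s, 8)}
σ[G > G2]: keep tuples satisfying G > G2 → {(11, u, 1), (12, u, 1), (12, u, 11), (15, s, 8), (16, u, 1), (16, u, 11), (16, u, 12), (22, u, 1), (22, u, 11), (22, u, 12), (22, u, 16), (37, a, 35), (40, u, 1), (40, u, 11), (40, u, 12), (40, u, 16), (40, u, 22)}
π_{E, G2} gives {(a, 35), (s, 8), (u, 1), (u, 11), (u, 12), (u, 16), (u, 22)} (10 duplicate(s) eliminated).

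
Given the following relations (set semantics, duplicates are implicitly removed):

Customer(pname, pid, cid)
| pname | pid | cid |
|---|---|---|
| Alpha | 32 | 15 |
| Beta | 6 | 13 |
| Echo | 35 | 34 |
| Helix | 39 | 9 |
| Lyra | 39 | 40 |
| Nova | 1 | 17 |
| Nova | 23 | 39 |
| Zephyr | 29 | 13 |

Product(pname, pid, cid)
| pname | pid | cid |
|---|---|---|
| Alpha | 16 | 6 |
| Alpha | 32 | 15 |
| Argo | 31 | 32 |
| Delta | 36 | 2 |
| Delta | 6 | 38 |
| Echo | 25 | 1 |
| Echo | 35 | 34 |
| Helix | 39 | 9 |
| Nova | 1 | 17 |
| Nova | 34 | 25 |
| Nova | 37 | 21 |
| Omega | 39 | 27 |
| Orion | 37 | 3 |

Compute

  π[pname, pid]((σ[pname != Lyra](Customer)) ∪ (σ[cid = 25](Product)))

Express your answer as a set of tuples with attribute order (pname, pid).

{(Alpha, 32), (Beta, 6), (Echo, 35), (Helix, 39), (Nova, 1), (Nova, 23), (Nova, 34), (Zephyr, 29)}

Filtering on pname != Lyra leaves {(Alpha, 32, 15), (Beta, 6, 13), (Echo, 35, 34), (Helix, 39, 9), (Nova, 1, 17), (Nova, 23, 39), (Zephyr, 29, 13)}.
Filtering on cid = 25 leaves {(Nova, 34, 25)}.
Set union of the two operands is {(Alpha, 32, 15), (Beta, 6, 13), (Echo, 35, 34), (Helix, 39, 9), (Nova, 1, 17), (Nova, 23, 39), (Nova, 34, 25), (Zephyr, 29, 13)}.
π[pname, pid]: project onto (pname, pid) → {(Alpha, 32), (Beta, 6), (Echo, 35), (Helix, 39), (Nova, 1), (Nova, 23), (Nova, 34), (Zephyr, 29)}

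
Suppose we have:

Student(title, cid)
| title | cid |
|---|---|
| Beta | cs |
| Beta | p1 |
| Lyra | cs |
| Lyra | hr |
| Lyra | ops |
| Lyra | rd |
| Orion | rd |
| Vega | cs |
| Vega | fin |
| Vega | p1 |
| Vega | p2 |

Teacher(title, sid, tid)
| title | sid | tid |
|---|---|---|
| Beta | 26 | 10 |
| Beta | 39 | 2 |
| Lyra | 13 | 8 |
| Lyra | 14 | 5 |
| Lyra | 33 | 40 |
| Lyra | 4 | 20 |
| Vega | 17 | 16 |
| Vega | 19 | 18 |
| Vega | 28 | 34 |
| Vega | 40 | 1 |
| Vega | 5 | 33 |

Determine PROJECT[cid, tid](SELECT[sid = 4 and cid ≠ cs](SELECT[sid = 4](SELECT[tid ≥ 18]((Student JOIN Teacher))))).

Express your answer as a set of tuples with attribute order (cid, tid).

Student ⋈ Teacher (natural join on title): {(Beta, cs, 26, 10), (Beta, cs, 39, 2), (Beta, p1, 26, 10), (Beta, p1, 39, 2), (Lyra, cs, 13, 8), (Lyra, cs, 14, 5), (Lyra, cs, 33, 40), (Lyra, cs, 4, 20), (Lyra, hr, 13, 8), (Lyra, hr, 14, 5), (Lyra, hr, 33, 40), (Lyra, hr, 4, 20), (Lyra, ops, 13, 8), (Lyra, ops, 14, 5), (Lyra, ops, 33, 40), (Lyra, ops, 4, 20), (Lyra, rd, 13, 8), (Lyra, rd, 14, 5), (Lyra, rd, 33, 40), (Lyra, rd, 4, 20), (Vega, cs, 17, 16), (Vega, cs, 19, 18), (Vega, cs, 28, 34), (Vega, cs, 40, 1), (Vega, cs, 5, 33), (Vega, fin, 17, 16), (Vega, fin, 19, 18), (Vega, fin, 28, 34), (Vega, fin, 40, 1), (Vega, fin, 5, 33), (Vega, p1, 17, 16), (Vega, p1, 19, 18), (Vega, p1, 28, 34), (Vega, p1, 40, 1), (Vega, p1, 5, 33), (Vega, p2, 17, 16), (Vega, p2, 19, 18), (Vega, p2, 28, 34), (Vega, p2, 40, 1), (Vega, p2, 5, 33)}
Selection tid ≥ 18: {(Lyra, cs, 33, 40), (Lyra, cs, 4, 20), (Lyra, hr, 33, 40), (Lyra, hr, 4, 20), (Lyra, ops, 33, 40), (Lyra, ops, 4, 20), (Lyra, rd, 33, 40), (Lyra, rd, 4, 20), (Vega, cs, 19, 18), (Vega, cs, 28, 34), (Vega, cs, 5, 33), (Vega, fin, 19, 18), (Vega, fin, 28, 34), (Vega, fin, 5, 33), (Vega, p1, 19, 18), (Vega, p1, 28, 34), (Vega, p1, 5, 33), (Vega, p2, 19, 18), (Vega, p2, 28, 34), (Vega, p2, 5, 33)}
Selection sid = 4: {(Lyra, cs, 4, 20), (Lyra, hr, 4, 20), (Lyra, ops, 4, 20), (Lyra, rd, 4, 20)}
Selection sid = 4 and cid ≠ cs: {(Lyra, hr, 4, 20), (Lyra, ops, 4, 20), (Lyra, rd, 4, 20)}
Keep only column(s) cid, tid: {(hr, 20), (ops, 20), (rd, 20)}

{(hr, 20), (ops, 20), (rd, 20)}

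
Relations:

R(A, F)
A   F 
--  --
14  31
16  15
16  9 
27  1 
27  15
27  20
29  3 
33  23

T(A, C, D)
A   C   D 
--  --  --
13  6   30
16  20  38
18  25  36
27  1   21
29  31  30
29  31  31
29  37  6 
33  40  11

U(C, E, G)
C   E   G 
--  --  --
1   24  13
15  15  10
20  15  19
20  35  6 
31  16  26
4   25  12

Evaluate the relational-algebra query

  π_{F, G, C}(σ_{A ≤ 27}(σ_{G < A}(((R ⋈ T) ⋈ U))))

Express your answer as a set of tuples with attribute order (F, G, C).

{(1, 13, 1), (15, 13, 1), (15, 6, 20), (20, 13, 1), (9, 6, 20)}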